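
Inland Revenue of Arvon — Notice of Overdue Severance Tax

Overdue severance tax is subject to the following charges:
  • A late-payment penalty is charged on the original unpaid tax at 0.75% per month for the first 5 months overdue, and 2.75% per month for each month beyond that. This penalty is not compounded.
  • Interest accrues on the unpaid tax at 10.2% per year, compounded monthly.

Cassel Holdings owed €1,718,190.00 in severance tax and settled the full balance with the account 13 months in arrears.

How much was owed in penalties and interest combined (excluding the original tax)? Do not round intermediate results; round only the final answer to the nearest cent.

€642,285.07

Penalty, months 1–5: 5 × 0.75% × €1,718,190.00 = €64,432.13…
Penalty, months 6–13: 8 × 2.75% × €1,718,190.00 = €378,001.80
Interest (10.2%/yr ÷ 12 = 0.85%/month): €1,718,190.00 × ((1 + 0.0085)^13 − 1) = €199,851.1493…
Penalties + interest = €442,433.9250 + €199,851.1493… = €642,285.07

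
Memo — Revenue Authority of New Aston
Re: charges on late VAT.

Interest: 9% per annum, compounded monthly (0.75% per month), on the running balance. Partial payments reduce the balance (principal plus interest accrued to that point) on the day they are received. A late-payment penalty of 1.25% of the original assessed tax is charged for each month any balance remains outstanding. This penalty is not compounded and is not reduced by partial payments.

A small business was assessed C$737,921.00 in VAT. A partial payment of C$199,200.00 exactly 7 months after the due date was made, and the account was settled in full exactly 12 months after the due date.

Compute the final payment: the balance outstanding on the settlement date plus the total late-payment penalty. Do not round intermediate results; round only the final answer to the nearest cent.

C$711,048.34

Balance at month 7: C$737,921.0000 × (1 + 0.0075)^7 = C$777,544.4996…
After C$199,200.00 payment: C$777,544.4996… − C$199,200.00 = C$578,344.4996…
Balance at month 12: C$578,344.4996… × (1 + 0.0075)^5 = C$600,360.1862…
Penalty: 12 × 1.25% × C$737,921.00 = C$110,688.15
Final settlement = outstanding balance + penalty = C$600,360.1862… + C$110,688.15 = C$711,048.34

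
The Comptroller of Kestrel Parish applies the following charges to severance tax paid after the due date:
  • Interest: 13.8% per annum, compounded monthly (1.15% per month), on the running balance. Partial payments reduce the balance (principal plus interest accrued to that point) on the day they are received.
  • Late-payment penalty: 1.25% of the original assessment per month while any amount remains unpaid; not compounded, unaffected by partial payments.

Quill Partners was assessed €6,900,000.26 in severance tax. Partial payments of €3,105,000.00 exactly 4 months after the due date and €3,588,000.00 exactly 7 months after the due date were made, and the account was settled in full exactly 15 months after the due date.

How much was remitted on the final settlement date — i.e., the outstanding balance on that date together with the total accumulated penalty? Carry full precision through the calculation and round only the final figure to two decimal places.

Balance at month 4: €6,900,000.2600 × (1 + 0.0115)^4 = €7,222,917.5190…
After €3,105,000.00 payment: €7,222,917.5190… − €3,105,000.00 = €4,117,917.5190…
Balance at month 7: €4,117,917.5190… × (1 + 0.0115)^3 = €4,261,625.7200…
After €3,588,000.00 payment: €4,261,625.7200… − €3,588,000.00 = €673,625.7200…
Balance at month 15: €673,625.7200… × (1 + 0.0115)^8 = €738,151.9267…
Penalty: 15 × 1.25% × €6,900,000.26 = €1,293,750.05…
Final settlement = outstanding balance + penalty = €738,151.9267… + €1,293,750.05… = €2,031,901.98

€2,031,901.98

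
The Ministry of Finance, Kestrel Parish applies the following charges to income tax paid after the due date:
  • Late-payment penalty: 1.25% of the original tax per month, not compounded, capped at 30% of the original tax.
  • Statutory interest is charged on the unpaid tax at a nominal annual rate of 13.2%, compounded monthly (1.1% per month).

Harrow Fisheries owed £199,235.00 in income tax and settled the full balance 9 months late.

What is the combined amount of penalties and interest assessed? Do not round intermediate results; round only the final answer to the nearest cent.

Penalty: 9 × 1.25% × £199,235.00 = £22,413.94… (below the 30% cap of £59,770.50)
Interest: £199,235.00 × ((1 + 0.011)^9 − 1) = £199,235.00 × 0.1034697… = £20,614.7795…
Penalties + interest = £22,413.9375 + £20,614.7795… = £43,028.72

£43,028.72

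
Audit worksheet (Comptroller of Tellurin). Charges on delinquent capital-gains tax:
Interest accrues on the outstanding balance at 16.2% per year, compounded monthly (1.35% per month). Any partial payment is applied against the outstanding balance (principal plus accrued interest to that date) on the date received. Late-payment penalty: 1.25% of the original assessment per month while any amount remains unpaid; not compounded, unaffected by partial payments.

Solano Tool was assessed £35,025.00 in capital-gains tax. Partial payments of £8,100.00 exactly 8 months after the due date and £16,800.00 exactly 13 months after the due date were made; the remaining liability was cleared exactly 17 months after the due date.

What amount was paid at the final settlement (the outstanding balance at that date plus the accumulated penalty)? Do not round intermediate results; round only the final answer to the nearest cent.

£24,570.91

Balance at month 8: £35,025.0000 × (1 + 0.0135)^8 = £38,991.3407…
After £8,100.00 payment: £38,991.3407… − £8,100.00 = £30,891.3407…
Balance at month 13: £30,891.3407… × (1 + 0.0135)^5 = £33,033.5708…
After £16,800.00 payment: £33,033.5708… − £16,800.00 = £16,233.5708…
Balance at month 17: £16,233.5708… × (1 + 0.0135)^4 = £17,128.0954…
Penalty: 17 × 1.25% × £35,025.00 = £7,442.81…
Final settlement = outstanding balance + penalty = £17,128.0954… + £7,442.81… = £24,570.91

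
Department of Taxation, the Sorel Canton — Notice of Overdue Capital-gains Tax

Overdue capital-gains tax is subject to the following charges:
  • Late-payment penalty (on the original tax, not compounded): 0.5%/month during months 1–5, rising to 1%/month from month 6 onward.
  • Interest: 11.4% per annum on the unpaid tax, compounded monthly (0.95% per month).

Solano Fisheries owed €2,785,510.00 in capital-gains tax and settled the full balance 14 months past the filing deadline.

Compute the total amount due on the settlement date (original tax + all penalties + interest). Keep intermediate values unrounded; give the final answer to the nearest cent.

Penalty, months 1–5: 5 × 0.5% × €2,785,510.00 = €69,637.75
Penalty, months 6–14: 9 × 1% × €2,785,510.00 = €250,695.90
Interest: €2,785,510.00 × ((1 + 0.0095)^14 − 1) = €2,785,510.00 × 0.1415331… = €394,241.9903…
Total = €2,785,510.00 + €320,333.6500 + €394,241.9903… = €3,500,085.64

€3,500,085.64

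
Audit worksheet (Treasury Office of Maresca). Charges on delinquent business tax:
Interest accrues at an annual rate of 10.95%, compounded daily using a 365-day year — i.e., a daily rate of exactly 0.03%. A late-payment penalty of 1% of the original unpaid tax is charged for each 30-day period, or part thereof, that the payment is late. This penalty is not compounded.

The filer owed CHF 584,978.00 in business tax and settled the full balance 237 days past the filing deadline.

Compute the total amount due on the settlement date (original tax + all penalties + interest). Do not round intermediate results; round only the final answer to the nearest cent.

Penalty periods: ⌈237/30⌉ = 8; penalty = 8 × 1% × CHF 584,978.00 = CHF 46,798.24
Interest: CHF 584,978.00 × ((1 + 0.0003)^237 − 1) = CHF 584,978.00 × 0.07367714… = CHF 43,099.5065…
Total = CHF 584,978.00 + CHF 46,798.2400 + CHF 43,099.5065… = CHF 674,875.75

CHF 674,875.75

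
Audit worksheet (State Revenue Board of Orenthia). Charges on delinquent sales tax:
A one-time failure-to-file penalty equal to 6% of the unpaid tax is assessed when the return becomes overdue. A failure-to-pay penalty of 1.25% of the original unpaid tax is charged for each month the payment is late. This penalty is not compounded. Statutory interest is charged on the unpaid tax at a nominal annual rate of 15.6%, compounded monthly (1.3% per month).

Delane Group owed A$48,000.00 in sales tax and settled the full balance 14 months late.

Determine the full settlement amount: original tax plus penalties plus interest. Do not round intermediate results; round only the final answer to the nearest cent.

A$68,793.99

Failure-to-file penalty: 6% × A$48,000.00 = A$2,880.00
Failure-to-pay penalty = 1.25% × A$48,000.00 × 14 mo = A$8,400.00
Interest: A$48,000.00 × ((1 + 0.013)^14 − 1) = A$48,000.00 × 0.1982081… = A$9,513.9867…
Total = A$48,000.00 + A$11,280.0000 + A$9,513.9867… = A$68,793.99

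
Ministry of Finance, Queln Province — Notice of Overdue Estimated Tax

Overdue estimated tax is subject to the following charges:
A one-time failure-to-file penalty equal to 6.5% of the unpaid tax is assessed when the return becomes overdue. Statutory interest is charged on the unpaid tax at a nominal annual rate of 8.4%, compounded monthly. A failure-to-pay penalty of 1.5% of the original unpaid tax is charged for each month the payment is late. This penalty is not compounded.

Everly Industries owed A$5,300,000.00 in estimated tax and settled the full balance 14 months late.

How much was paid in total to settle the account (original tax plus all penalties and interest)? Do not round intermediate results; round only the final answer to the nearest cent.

A$7,301,207.33

Failure-to-file penalty: 6.5% × A$5,300,000.00 = A$344,500.00
Failure-to-pay penalty: 14 × 1.5% × A$5,300,000.00 = A$1,113,000.00
Interest (8.4%/yr ÷ 12 = 0.7%/month): A$5,300,000.00 × ((1 + 0.007)^14 − 1) = A$543,707.3338…
Total = A$5,300,000.00 + A$1,457,500.0000 + A$543,707.3338… = A$7,301,207.33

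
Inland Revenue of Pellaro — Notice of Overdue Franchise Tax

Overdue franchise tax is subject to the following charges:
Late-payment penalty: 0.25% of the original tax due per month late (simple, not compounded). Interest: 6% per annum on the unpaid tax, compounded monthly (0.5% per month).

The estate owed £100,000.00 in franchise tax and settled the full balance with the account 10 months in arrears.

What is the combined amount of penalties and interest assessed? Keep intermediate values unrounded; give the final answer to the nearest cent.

£7,614.01

Late-payment penalty = 0.25% × £100,000.00 × 10 mo = £2,500.00
Interest: £100,000.00 × ((1 + 0.005)^10 − 1) = £100,000.00 × 0.0511401… = £5,114.0132…
Penalties + interest = £2,500.0000 + £5,114.0132… = £7,614.01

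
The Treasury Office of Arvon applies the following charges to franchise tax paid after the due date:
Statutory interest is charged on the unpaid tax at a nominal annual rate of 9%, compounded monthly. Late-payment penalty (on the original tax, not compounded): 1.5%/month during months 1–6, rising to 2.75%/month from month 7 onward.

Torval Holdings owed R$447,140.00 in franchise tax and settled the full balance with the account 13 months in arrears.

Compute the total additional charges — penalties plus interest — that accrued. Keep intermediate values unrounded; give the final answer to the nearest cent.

R$171,930.00

Penalty, months 1–6: 6 × 1.5% × R$447,140.00 = R$40,242.60
Penalty, months 7–13: 7 × 2.75% × R$447,140.00 = R$86,074.45
Interest (9%/yr ÷ 12 = 0.75%/month): R$447,140.00 × ((1 + 0.0075)^13 − 1) = R$45,612.9523…
Penalties + interest = R$126,317.0500 + R$45,612.9523… = R$171,930.00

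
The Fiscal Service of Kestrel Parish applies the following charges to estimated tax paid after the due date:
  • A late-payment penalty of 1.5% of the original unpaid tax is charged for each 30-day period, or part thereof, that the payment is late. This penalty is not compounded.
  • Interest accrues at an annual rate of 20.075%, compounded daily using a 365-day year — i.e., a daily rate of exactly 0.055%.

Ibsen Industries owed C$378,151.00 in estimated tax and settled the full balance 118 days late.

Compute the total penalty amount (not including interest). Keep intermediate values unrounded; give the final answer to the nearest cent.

C$22,689.06

Penalty periods: ⌈118/30⌉ = 4; penalty = 4 × 1.5% × C$378,151.00 = C$22,689.06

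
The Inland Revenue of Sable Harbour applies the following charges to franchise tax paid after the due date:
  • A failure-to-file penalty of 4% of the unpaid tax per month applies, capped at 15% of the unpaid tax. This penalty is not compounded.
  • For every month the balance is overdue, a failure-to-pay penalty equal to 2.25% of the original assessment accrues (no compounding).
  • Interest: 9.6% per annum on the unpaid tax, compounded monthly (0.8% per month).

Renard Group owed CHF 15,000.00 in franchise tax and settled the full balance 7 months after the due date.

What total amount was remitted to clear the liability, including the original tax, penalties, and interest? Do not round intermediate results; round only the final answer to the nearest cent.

CHF 20,472.93

Failure-to-file: 7 × 4% × CHF 15,000.00 = CHF 4,200.00, capped at 15% × CHF 15,000.00 = CHF 2,250.00
Failure-to-pay penalty = 2.25% × CHF 15,000.00 × 7 mo = CHF 2,362.50
Interest: CHF 15,000.00 × ((1 + 0.008)^7 − 1) = CHF 15,000.00 × 0.0573621… = CHF 860.4310…
Total = CHF 15,000.00 + CHF 4,612.5000 + CHF 860.4310… = CHF 20,472.93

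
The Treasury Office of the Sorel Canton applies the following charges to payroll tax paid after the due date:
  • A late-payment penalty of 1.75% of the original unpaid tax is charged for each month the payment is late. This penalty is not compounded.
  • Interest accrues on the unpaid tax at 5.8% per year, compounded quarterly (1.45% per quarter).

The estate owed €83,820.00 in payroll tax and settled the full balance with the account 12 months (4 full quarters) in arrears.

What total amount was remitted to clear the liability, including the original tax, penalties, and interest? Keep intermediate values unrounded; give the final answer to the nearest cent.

Late-payment penalty = 1.75% × €83,820.00 × 12 mo = €17,602.20
Interest: €83,820.00 × ((1 + 0.0145)^4 − 1) = €83,820.00 × 0.0592737… = €4,968.3248…
Total = €83,820.00 + €17,602.2000 + €4,968.3248… = €106,390.52

€106,390.52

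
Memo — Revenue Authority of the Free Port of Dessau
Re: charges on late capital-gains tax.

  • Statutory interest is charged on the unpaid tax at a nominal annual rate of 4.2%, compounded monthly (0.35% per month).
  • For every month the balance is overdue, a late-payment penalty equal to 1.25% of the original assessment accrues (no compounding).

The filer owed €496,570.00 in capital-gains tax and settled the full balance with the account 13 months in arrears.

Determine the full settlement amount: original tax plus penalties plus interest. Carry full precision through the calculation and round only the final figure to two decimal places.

Late-payment penalty = 1.25% × €496,570.00 × 13 mo = €80,692.63…
Interest: €496,570.00 × ((1 + 0.0035)^13 − 1) = €496,570.00 × 0.0464679… = €23,074.5503…
Total = €496,570.00 + €80,692.6250 + €23,074.5503… = €600,337.18

€600,337.18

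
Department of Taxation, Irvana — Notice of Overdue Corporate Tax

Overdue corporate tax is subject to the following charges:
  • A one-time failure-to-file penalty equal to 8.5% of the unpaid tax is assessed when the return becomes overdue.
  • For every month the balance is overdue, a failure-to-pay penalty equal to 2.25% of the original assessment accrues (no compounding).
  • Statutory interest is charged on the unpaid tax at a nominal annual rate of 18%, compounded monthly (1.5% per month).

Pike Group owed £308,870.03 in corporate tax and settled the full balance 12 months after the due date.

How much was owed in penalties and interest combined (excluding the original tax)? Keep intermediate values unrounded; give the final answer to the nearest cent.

Failure-to-file penalty: 8.5% × £308,870.03 = £26,253.95…
Failure-to-pay penalty: 12 × 2.25% × £308,870.03 = £83,394.91…
Interest: £308,870.03 × ((1 + 0.015)^12 − 1) = £308,870.03 × 0.1956182… = £60,420.5905…
Penalties + interest = £109,648.8607… + £60,420.5905… = £170,069.45

£170,069.45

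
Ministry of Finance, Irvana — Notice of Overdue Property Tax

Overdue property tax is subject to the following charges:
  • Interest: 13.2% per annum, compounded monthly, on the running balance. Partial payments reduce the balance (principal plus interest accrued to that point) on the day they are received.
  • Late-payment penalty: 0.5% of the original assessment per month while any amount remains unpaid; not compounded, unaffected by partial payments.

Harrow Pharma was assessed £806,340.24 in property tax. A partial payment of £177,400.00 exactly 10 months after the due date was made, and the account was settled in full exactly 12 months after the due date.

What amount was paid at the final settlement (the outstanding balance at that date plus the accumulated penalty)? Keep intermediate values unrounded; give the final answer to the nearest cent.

£786,514.79

Monthly rate = 13.2% ÷ 12 = 1.1%
Balance at month 10: £806,340.2400 × (1 + 0.011)^10 = £899,559.4899…
After £177,400.00 payment: £899,559.4899… − £177,400.00 = £722,159.4899…
Balance at month 12: £722,159.4899… × (1 + 0.011)^2 = £738,134.3800…
Penalty: 12 × 0.5% × £806,340.24 = £48,380.41…
Final settlement = outstanding balance + penalty = £738,134.3800… + £48,380.41… = £786,514.79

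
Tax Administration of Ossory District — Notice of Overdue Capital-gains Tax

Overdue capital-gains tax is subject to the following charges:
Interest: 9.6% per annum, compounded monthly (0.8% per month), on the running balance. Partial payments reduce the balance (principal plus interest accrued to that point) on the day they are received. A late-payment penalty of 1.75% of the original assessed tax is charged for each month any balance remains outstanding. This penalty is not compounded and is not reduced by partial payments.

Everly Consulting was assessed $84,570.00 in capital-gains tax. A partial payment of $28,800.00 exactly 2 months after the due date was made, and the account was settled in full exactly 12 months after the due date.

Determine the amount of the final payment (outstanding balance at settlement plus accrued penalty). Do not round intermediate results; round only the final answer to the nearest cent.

$79,626.60

Balance at month 2: $84,570.0000 × (1 + 0.008)^2 = $85,928.5325…
After $28,800.00 payment: $85,928.5325… − $28,800.00 = $57,128.5325…
Balance at month 12: $57,128.5325… × (1 + 0.008)^10 = $61,866.9048…
Penalty: 12 × 1.75% × $84,570.00 = $17,759.70
Final settlement = outstanding balance + penalty = $61,866.9048… + $17,759.70 = $79,626.60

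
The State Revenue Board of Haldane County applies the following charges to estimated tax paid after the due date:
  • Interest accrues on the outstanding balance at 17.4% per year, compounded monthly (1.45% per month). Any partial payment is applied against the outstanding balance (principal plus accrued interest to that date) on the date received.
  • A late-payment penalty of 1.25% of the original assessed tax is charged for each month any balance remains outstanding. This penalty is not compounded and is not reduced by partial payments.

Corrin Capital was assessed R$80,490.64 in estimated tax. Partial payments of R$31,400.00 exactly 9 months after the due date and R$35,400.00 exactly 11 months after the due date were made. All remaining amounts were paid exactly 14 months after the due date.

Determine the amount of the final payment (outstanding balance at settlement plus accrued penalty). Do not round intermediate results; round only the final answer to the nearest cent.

Balance at month 9: R$80,490.6400 × (1 + 0.0145)^9 = R$91,624.9695…
After R$31,400.00 payment: R$91,624.9695… − R$31,400.00 = R$60,224.9695…
Balance at month 11: R$60,224.9695… × (1 + 0.0145)^2 = R$61,984.1559…
After R$35,400.00 payment: R$61,984.1559… − R$35,400.00 = R$26,584.1559…
Balance at month 14: R$26,584.1559… × (1 + 0.0145)^3 = R$27,757.4157…
Penalty: 14 × 1.25% × R$80,490.64 = R$14,085.86…
Final settlement = outstanding balance + penalty = R$27,757.4157… + R$14,085.86… = R$41,843.28

R$41,843.28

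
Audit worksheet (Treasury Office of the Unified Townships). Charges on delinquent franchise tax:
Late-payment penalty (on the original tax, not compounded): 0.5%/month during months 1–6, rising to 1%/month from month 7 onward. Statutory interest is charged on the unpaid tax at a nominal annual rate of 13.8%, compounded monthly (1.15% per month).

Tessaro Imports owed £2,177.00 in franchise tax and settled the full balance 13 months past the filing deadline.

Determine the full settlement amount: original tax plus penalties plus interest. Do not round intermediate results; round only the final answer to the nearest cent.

Penalty, months 1–6: 6 × 0.5% × £2,177.00 = £65.31
Penalty, months 7–13: 7 × 1% × £2,177.00 = £152.39
Interest: £2,177.00 × ((1 + 0.0115)^13 − 1) = £2,177.00 × 0.1602632… = £348.8931…
Total = £2,177.00 + £217.7000 + £348.8931… = £2,743.59

£2,743.59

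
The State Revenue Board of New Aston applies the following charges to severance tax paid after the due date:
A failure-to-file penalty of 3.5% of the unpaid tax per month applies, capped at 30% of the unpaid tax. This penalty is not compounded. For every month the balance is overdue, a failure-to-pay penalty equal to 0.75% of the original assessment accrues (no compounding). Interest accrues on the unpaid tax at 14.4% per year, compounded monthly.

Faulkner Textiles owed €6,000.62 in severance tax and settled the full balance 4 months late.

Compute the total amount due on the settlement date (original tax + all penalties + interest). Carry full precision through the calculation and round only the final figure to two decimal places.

Failure-to-file: 4 × 3.5% × €6,000.62 = €840.09… (under the 30% cap)
Failure-to-pay penalty: 4 × 0.75% × €6,000.62 = €180.02…
Interest (14.4%/yr ÷ 12 = 1.2%/month): €6,000.62 × ((1 + 0.012)^4 − 1) = €293.2559…
Total = €6,000.62 + €1,020.1054 + €293.2559… = €7,313.98

€7,313.98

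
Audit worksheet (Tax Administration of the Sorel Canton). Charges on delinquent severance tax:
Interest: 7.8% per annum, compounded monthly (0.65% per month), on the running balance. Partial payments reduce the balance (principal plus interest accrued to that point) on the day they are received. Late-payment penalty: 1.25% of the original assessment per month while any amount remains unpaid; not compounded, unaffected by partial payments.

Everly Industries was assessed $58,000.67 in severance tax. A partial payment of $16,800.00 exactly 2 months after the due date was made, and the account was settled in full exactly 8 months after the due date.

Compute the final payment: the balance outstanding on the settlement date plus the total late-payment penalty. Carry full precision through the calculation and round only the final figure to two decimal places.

$49,420.35

Balance at month 2: $58,000.6700 × (1 + 0.0065)^2 = $58,757.1292…
After $16,800.00 payment: $58,757.1292… − $16,800.00 = $41,957.1292…
Balance at month 8: $41,957.1292… × (1 + 0.0065)^6 = $43,620.2792…
Penalty: 8 × 1.25% × $58,000.67 = $5,800.07…
Final settlement = outstanding balance + penalty = $43,620.2792… + $5,800.07… = $49,420.35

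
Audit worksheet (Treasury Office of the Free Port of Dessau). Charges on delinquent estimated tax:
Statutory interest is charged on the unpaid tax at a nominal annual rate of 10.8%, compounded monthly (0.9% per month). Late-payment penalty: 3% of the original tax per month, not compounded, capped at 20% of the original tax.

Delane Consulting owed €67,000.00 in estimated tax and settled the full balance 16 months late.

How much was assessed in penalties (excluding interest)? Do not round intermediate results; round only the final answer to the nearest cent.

Penalty (uncapped): 16 × 3% × €67,000.00 = €32,160.00; cap = 20% × €67,000.00 = €13,400.00 → penalty = €13,400.00

€13,400.00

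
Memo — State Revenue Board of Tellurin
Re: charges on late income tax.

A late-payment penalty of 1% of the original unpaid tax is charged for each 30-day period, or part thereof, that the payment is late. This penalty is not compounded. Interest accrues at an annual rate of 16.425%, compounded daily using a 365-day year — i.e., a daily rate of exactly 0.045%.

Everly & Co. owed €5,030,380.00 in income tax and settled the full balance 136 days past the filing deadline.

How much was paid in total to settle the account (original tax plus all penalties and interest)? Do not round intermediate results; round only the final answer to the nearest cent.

€5,599,300.29

Penalty periods: ⌈136/30⌉ = 5; penalty = 5 × 1% × €5,030,380.00 = €251,519.00
Interest: €5,030,380.00 × ((1 + 0.00045)^136 − 1) = €5,030,380.00 × 0.06309688… = €317,401.2866…
Total = €5,030,380.00 + €251,519.0000 + €317,401.2866… = €5,599,300.29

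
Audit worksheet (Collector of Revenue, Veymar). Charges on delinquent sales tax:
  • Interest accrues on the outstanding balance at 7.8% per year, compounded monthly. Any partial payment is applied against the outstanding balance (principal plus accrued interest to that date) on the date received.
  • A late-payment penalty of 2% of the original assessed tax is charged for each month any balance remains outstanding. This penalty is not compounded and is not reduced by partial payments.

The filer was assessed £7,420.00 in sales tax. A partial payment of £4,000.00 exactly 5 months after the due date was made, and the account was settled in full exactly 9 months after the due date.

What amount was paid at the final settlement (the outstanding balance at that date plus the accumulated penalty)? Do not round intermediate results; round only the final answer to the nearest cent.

Monthly rate = 7.8% ÷ 12 = 0.65%
Balance at month 5: £7,420.0000 × (1 + 0.0065)^5 = £7,664.3054…
After £4,000.00 payment: £7,664.3054… − £4,000.00 = £3,664.3054…
Balance at month 9: £3,664.3054… × (1 + 0.0065)^4 = £3,760.5103…
Penalty: 9 × 2% × £7,420.00 = £1,335.60
Final settlement = outstanding balance + penalty = £3,760.5103… + £1,335.60 = £5,096.11

£5,096.11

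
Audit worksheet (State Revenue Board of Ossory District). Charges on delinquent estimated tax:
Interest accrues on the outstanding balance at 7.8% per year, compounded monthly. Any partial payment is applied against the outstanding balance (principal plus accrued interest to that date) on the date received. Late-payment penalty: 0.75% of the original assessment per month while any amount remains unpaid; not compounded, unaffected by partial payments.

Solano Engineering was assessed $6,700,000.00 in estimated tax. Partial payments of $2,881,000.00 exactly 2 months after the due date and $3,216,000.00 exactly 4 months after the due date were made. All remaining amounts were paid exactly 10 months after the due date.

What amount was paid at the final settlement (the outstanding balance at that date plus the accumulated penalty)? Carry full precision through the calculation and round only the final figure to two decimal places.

$1,273,216.92

Monthly rate = 7.8% ÷ 12 = 0.65%
Balance at month 2: $6,700,000.0000 × (1 + 0.0065)^2 = $6,787,383.0750
After $2,881,000.00 payment: $6,787,383.0750 − $2,881,000.00 = $3,906,383.0750
Balance at month 4: $3,906,383.0750 × (1 + 0.0065)^2 = $3,957,331.0997…
After $3,216,000.00 payment: $3,957,331.0997… − $3,216,000.00 = $741,331.0997…
Balance at month 10: $741,331.0997… × (1 + 0.0065)^6 = $770,716.9228…
Penalty: 10 × 0.75% × $6,700,000.00 = $502,500.00
Final settlement = outstanding balance + penalty = $770,716.9228… + $502,500.00 = $1,273,216.92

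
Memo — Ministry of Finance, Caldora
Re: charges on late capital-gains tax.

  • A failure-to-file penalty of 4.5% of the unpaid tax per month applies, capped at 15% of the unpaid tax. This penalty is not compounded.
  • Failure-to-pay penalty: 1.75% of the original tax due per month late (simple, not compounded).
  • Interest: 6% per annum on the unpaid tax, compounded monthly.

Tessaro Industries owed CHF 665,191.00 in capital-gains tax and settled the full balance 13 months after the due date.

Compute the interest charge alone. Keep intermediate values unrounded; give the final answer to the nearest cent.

Interest (6%/yr ÷ 12 = 0.5%/month): CHF 665,191.00 × ((1 + 0.005)^13 − 1) = CHF 44,558.6180…

CHF 44,558.62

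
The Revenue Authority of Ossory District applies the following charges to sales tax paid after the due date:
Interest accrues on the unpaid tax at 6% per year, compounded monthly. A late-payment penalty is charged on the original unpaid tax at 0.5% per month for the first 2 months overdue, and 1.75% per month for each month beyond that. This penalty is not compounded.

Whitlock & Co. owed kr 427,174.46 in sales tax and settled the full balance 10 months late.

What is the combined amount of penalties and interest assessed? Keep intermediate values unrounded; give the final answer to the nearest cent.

kr 85,921.93

Penalty, months 1–2: 2 × 0.5% × kr 427,174.46 = kr 4,271.74…
Penalty, months 3–10: 8 × 1.75% × kr 427,174.46 = kr 59,804.42…
Interest (6%/yr ÷ 12 = 0.5%/month): kr 427,174.46 × ((1 + 0.005)^10 − 1) = kr 21,845.7583…
Penalties + interest = kr 64,076.1690 + kr 21,845.7583… = kr 85,921.93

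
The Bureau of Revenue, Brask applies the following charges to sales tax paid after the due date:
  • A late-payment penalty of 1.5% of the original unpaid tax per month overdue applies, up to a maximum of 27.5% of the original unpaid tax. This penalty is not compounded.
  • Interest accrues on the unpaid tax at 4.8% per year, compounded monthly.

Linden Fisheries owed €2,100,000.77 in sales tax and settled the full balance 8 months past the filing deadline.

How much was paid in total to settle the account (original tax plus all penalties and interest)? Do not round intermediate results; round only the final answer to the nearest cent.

€2,420,149.25

Penalty: 8 × 1.5% × €2,100,000.77 = €252,000.09… (below the 27.5% cap of €577,500.21…)
Interest (4.8%/yr ÷ 12 = 0.4%/month): €2,100,000.77 × ((1 + 0.004)^8 − 1) = €68,148.3891…
Total = €2,100,000.77 + €252,000.0924 + €68,148.3891… = €2,420,149.25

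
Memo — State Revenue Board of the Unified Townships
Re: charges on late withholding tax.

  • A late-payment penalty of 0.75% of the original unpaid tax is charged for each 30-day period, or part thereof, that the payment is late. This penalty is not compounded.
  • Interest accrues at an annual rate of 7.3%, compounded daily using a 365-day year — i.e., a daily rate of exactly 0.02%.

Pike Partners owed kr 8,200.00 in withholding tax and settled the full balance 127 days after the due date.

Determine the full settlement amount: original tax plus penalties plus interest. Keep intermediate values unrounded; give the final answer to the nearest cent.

Penalty periods: ⌈127/30⌉ = 5; penalty = 5 × 0.75% × kr 8,200.00 = kr 307.50
Interest: kr 8,200.00 × ((1 + 0.0002)^127 − 1) = kr 8,200.00 × 0.02572272… = kr 210.9263…
Total = kr 8,200.00 + kr 307.5000 + kr 210.9263… = kr 8,718.43

kr 8,718.43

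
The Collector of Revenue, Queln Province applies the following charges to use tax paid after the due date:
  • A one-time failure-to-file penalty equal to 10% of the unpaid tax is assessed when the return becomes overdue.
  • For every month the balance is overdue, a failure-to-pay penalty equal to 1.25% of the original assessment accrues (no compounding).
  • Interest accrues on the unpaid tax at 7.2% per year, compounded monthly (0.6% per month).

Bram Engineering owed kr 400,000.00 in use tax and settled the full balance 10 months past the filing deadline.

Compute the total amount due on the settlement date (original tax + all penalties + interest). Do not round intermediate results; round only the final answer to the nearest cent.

kr 514,658.48

Failure-to-file penalty: 10% × kr 400,000.00 = kr 40,000.00
Failure-to-pay penalty: 10 × 1.25% × kr 400,000.00 = kr 50,000.00
Interest: kr 400,000.00 × ((1 + 0.006)^10 − 1) = kr 400,000.00 × 0.0616462… = kr 24,658.4777…
Total = kr 400,000.00 + kr 90,000.0000 + kr 24,658.4777… = kr 514,658.48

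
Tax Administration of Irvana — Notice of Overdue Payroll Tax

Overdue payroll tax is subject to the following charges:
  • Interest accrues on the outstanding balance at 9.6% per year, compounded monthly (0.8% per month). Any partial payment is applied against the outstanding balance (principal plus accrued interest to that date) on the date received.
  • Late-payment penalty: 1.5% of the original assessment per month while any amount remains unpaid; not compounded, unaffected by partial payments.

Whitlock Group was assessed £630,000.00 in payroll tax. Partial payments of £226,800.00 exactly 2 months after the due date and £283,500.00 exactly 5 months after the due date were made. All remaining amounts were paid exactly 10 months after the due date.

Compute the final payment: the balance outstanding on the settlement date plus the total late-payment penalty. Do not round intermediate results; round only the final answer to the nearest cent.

Balance at month 2: £630,000.0000 × (1 + 0.008)^2 = £640,120.3200
After £226,800.00 payment: £640,120.3200 − £226,800.00 = £413,320.3200
Balance at month 5: £413,320.3200 × (1 + 0.008)^3 = £423,319.5768…
After £283,500.00 payment: £423,319.5768… − £283,500.00 = £139,819.5768…
Balance at month 10: £139,819.5768… × (1 + 0.008)^5 = £145,502.5631…
Penalty: 10 × 1.5% × £630,000.00 = £94,500.00
Final settlement = outstanding balance + penalty = £145,502.5631… + £94,500.00 = £240,002.56

£240,002.56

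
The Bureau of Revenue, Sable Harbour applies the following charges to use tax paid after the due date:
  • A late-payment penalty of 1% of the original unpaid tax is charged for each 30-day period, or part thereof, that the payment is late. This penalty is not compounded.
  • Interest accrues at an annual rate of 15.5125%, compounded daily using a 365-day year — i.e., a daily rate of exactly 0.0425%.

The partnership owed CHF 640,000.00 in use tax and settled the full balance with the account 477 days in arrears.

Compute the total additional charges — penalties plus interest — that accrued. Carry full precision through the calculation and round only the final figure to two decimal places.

Penalty periods: ⌈477/30⌉ = 16; penalty = 16 × 1% × CHF 640,000.00 = CHF 102,400.00
Interest: CHF 640,000.00 × ((1 + 0.000425)^477 − 1) = CHF 640,000.00 × 0.22468288… = CHF 143,797.0402…
Penalties + interest = CHF 102,400.0000 + CHF 143,797.0402… = CHF 246,197.04

CHF 246,197.04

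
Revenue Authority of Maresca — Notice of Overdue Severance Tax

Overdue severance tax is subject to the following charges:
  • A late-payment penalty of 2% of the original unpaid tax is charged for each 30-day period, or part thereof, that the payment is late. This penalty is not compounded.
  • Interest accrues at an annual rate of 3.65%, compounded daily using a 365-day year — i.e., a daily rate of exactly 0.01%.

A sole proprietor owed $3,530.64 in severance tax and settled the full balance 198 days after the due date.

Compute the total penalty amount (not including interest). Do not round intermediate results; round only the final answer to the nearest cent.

Penalty periods: ⌈198/30⌉ = 7; penalty = 7 × 2% × $3,530.64 = $494.29…

$494.29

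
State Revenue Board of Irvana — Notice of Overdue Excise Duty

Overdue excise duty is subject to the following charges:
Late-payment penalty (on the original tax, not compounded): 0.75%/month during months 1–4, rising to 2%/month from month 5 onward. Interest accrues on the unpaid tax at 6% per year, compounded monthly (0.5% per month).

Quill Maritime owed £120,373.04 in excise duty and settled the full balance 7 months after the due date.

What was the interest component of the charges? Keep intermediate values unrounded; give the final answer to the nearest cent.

Interest: £120,373.04 × ((1 + 0.005)^7 − 1) = £120,373.04 × 0.0355294… = £4,276.7815…

£4,276.78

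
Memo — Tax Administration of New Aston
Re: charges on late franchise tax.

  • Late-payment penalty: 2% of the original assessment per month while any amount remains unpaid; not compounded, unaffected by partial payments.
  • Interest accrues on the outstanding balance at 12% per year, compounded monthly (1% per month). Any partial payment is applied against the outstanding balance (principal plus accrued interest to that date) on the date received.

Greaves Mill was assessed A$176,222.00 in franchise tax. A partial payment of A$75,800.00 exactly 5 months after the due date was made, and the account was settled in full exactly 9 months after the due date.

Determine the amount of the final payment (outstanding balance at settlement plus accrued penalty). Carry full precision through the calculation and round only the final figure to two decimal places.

A$145,573.58

Balance at month 5: A$176,222.0000 × (1 + 0.01)^5 = A$185,211.0930…
After A$75,800.00 payment: A$185,211.0930… − A$75,800.00 = A$109,411.0930…
Balance at month 9: A$109,411.0930… × (1 + 0.01)^4 = A$113,853.6222…
Penalty: 9 × 2% × A$176,222.00 = A$31,719.96
Final settlement = outstanding balance + penalty = A$113,853.6222… + A$31,719.96 = A$145,573.58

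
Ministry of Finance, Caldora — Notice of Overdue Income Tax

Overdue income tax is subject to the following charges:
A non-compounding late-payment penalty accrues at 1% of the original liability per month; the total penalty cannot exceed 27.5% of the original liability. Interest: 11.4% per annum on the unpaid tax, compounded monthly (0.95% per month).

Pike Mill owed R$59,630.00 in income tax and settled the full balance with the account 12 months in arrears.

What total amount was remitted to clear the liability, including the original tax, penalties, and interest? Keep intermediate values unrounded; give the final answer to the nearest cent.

Penalty: 12 × 1% × R$59,630.00 = R$7,155.60 (below the 27.5% cap of R$16,398.25)
Interest: R$59,630.00 × ((1 + 0.0095)^12 − 1) = R$59,630.00 × 0.1201492… = R$7,164.4978…
Total = R$59,630.00 + R$7,155.6000 + R$7,164.4978… = R$73,950.10

R$73,950.10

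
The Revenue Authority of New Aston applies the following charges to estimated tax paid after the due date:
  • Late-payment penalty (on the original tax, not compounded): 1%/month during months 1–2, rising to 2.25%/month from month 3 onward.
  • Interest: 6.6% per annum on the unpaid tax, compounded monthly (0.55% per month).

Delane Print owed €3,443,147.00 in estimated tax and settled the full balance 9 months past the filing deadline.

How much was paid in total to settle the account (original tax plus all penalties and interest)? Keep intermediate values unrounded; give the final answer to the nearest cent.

Penalty, months 1–2: 2 × 1% × €3,443,147.00 = €68,862.94
Penalty, months 3–9: 7 × 2.25% × €3,443,147.00 = €542,295.65…
Interest: €3,443,147.00 × ((1 + 0.0055)^9 − 1) = €3,443,147.00 × 0.0506031… = €174,233.8825…
Total = €3,443,147.00 + €611,158.5925 + €174,233.8825… = €4,228,539.47

€4,228,539.47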